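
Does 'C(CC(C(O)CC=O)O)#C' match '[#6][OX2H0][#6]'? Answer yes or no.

The pattern [#6][OX2H0][#6] describes an aliphatic oxygen bridging two carbons with no H on the oxygen — an ether.
The closest candidate here is a hydroxyl group (-OH), but the oxygen has H1, not H0 bridging two carbons. No other fragment satisfies the full query, so there is no match.

No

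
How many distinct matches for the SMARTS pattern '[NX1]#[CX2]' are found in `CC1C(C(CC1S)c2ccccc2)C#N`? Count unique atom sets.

1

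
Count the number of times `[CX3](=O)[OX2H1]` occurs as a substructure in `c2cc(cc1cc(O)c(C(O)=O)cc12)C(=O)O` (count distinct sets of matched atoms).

[CX3](=O)[OX2H1] is the SMARTS for a carboxylic acid: an sp2 carbon double-bonded to O and single-bonded to an -OH oxygen.
The molecule carries 2 separate instances of a carboxylic acid group (-C(=O)OH) meeting every constraint; each maps to a distinct set of atoms, giving 2 matches.

2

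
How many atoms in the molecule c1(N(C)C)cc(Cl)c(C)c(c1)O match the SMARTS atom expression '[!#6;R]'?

The query [!#6;R] means: non-carbon atom that is part of a ring.
Check the 12 heavy atoms by environment: 6× c (aromatic, in 6-ring) → no; 3× C (acyclic) → no; 1× O (acyclic) → no; 1× Cl (acyclic) → no; 1× N (acyclic) → no.
No environment satisfies the query, so 0 matching atoms.

0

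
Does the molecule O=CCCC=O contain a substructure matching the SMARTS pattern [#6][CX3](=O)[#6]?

No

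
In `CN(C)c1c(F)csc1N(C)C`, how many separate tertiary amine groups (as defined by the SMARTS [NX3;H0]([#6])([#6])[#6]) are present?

2

[NX3;H0]([#6])([#6])[#6] is the SMARTS for a tertiary amine: a trivalent nitrogen with no H, bonded to three carbons.
The molecule carries 2 separate instances of a dimethylamino group (-N(CH3)2) meeting every constraint; each maps to a distinct set of atoms, giving 2 matches.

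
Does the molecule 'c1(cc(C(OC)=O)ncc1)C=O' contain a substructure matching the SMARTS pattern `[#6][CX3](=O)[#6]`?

No

The pattern [#6][CX3](=O)[#6] describes a carbonyl carbon (no H) flanked by two carbons — a ketone.
The closest candidate here is an aldehyde (-CHO), but the carbonyl carbon has H1, so it is not flanked by two carbons. No other fragment satisfies the full query, so there is no match.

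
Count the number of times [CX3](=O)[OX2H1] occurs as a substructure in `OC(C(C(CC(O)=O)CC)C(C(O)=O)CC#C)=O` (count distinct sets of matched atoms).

3

[CX3](=O)[OX2H1] is the SMARTS for a carboxylic acid: an sp2 carbon double-bonded to O and single-bonded to an -OH oxygen.
The molecule carries 3 separate instances of a carboxylic acid group (-C(=O)OH) meeting every constraint; each maps to a distinct set of atoms, giving 3 matches.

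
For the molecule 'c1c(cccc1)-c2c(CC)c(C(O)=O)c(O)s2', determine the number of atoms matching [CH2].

1

The query [CH2] means: aliphatic carbon with exactly two hydrogens.
Check the 17 heavy atoms by environment: 1× s (aromatic, H0) → no; 5× c (aromatic, H0) → no; 1× C (H0) → no; 1× O (H0) → no; 2× O (H1) → no; 5× c (aromatic, H1) → no; 1× C (H2) → match; 1× C (H3) → no.
That gives 1 matching atom.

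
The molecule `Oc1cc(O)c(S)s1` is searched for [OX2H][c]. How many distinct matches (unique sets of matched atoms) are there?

2

[OX2H][c] is the SMARTS for a phenol: a hydroxyl oxygen attached to an aromatic carbon.
The molecule carries 2 separate instances of a hydroxyl group (-OH) meeting every constraint; each maps to a distinct set of atoms, giving 2 matches.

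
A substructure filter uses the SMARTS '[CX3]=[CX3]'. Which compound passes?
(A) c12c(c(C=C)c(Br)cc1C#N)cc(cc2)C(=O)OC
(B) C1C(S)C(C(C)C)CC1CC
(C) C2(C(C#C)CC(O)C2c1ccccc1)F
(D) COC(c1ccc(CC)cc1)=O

A

[CX3]=[CX3] describes a non-aromatic C=C double bond between two sp2 carbons (an alkene).
(A) contains a vinyl group (-CH=CH2), which satisfies every atom and bond constraint.
(B) has an ethyl group (-CH2CH3) but its C-C bond is a single bond between CX4 carbons, not CX3=CX3.
(C) has an ethynyl group (-C#CH) but the C-C bond is a triple bond, not a double bond.
(D) has an ethyl group (-CH2CH3) but its C-C bond is a single bond between CX4 carbons, not CX3=CX3.
So the answer is (A).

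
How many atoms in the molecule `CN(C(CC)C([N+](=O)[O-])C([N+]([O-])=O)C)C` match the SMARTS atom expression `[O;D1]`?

The query [O;D1] means: aliphatic oxygen bonded to exactly one heavy atom.
Check the 15 heavy atoms by environment: 4× C (D1) → no; 1× C (D2) → no; 3× C (D3) → no; 2× N (charge +1, D3) → no; 2× O (charge -1, D1) → match; 2× O (D1) → match; 1× N (D3) → no.
Summing the matching environments: 2 + 2 = 4 matching atoms.

4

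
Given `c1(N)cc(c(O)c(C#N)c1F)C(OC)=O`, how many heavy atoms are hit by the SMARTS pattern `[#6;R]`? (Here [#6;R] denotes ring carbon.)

The query [#6;R] means: carbon that is part of a ring.
Check the 15 heavy atoms by environment: 6× c (aromatic, in 6-ring) → match; 3× O (acyclic) → no; 2× N (acyclic) → no; 1× F (acyclic) → no; 3× C (acyclic) → no.
That gives 6 matching atoms.

6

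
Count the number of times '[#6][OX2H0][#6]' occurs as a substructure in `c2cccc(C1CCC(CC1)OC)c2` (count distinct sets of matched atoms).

1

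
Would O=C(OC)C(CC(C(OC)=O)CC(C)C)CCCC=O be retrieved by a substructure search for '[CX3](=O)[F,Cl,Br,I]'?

The pattern [CX3](=O)[F,Cl,Br,I] describes a carbonyl carbon bonded to a halogen — an acyl halide.
The closest candidate here is a methyl-ester group (-C(=O)OCH3), but the carbonyl is bonded to -O-C, not to a halogen. No other fragment satisfies the full query, so there is no match.

No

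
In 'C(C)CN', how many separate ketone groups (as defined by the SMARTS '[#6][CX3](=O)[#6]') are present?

[#6][CX3](=O)[#6] is the SMARTS for a ketone: a carbonyl carbon (no H) flanked by two carbons.
No fragment in the molecule satisfies every constraint, giving 0 matches.

0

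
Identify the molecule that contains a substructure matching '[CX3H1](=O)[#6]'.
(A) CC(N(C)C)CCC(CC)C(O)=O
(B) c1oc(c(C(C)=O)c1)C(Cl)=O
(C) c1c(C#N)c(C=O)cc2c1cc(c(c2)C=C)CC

C

[CX3H1](=O)[#6] describes an sp2 carbon with one H, double-bonded to O and single-bonded to carbon (an aldehyde).
(A) has a carboxylic acid group (-C(=O)OH) but the carbonyl carbon has H0 and is bonded to O, not H1.
(B) has an acetyl/ketone group (-C(=O)CH3) but the carbonyl carbon has H0 (two carbon neighbours), not H1.
(C) contains an aldehyde (-CHO), which satisfies every atom and bond constraint.
So the answer is (C).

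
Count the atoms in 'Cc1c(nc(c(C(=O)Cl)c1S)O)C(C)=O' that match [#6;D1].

The query [#6;D1] means: carbon bonded to exactly one heavy atom.
Check the 15 heavy atoms by environment: 1× n (aromatic, D2) → no; 5× c (aromatic, D3) → no; 3× O (D1) → no; 1× S (D1) → no; 2× C (D3) → no; 2× C (D1) → match; 1× Cl (D1) → no.
That gives 2 matching atoms.

2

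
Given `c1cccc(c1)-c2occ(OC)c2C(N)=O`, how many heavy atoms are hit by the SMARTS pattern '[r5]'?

The query [r5] means: r5 matches atoms in a five-membered ring.
Check the 16 heavy atoms by environment: 1× o (aromatic, in 5-ring) → match; 4× c (aromatic, in 5-ring) → match; 2× O (acyclic) → no; 2× C (acyclic) → no; 6× c (aromatic, in 6-ring) → no; 1× N (acyclic) → no.
Summing the matching environments: 1 + 4 = 5 matching atoms.

5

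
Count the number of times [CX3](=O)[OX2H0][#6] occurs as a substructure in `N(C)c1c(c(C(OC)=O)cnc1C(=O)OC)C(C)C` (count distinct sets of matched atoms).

2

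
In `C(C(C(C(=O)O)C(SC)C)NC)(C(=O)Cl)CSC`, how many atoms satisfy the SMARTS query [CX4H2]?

The query [CX4H2] means: sp3 carbon (X4) with exactly two hydrogens.
Check the 18 heavy atoms by environment: 4× C (H3, X4) → no; 4× C (H1, X4) → no; 1× C (H2, X4) → match; 2× S (H0, X2) → no; 2× C (H0, X3) → no; 2× O (H0, X1) → no; 1× Cl (H0, X1) → no; 1× N (H1, X3) → no; 1× O (H1, X2) → no.
That gives 1 matching atom.

1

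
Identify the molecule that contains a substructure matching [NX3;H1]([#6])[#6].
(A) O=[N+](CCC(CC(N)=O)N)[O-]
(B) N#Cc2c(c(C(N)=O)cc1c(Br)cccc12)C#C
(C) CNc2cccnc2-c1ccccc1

C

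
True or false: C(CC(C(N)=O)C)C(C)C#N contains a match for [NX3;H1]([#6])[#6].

False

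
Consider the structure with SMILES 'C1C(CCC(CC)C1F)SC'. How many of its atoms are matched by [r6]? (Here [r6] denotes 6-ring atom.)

6

The query [r6] means: r6 matches atoms in a six-membered ring.
Check the 11 heavy atoms by environment: 6× C (in 6-ring) → match; 3× C (acyclic) → no; 1× S (acyclic) → no; 1× F (acyclic) → no.
That gives 6 matching atoms.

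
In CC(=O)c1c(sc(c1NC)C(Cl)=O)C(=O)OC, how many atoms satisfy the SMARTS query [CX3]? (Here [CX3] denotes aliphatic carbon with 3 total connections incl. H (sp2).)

The query [CX3] means: C with X3: aliphatic carbon with exactly 3 total connections.
Check the 17 heavy atoms by environment: 1× s (aromatic, X2) → no; 4× c (aromatic, X3) → no; 3× C (X3) → match; 3× O (X1) → no; 1× Cl (X1) → no; 3× C (X4) → no; 1× O (X2) → no; 1× N (X3) → no.
That gives 3 matching atoms.

3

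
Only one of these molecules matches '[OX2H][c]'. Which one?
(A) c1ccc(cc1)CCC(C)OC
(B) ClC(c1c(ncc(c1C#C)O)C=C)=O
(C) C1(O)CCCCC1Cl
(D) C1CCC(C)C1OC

B

[OX2H][c] describes a hydroxyl oxygen attached to an aromatic carbon (a phenol).
(A) has a methoxy ether (-OCH3) but the oxygen has H0, not H1.
(B) contains a hydroxyl group (-OH), which satisfies every atom and bond constraint.
(C) has a hydroxyl group (-OH) but the -OH is on an aliphatic carbon, not an aromatic c.
(D) has a methoxy ether (-OCH3) but the oxygen has H0, not H1.
So the answer is (B).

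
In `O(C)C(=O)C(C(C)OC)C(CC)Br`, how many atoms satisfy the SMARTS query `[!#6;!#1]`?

The query [!#6;!#1] means: not carbon and not hydrogen — any heteroatom.
Check the 13 heavy atoms by environment: 9× C → no; 3× O → match; 1× Br → match.
Summing the matching environments: 3 + 1 = 4 matching atoms.

4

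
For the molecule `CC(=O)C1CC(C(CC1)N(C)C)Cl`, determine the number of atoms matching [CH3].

The query [CH3] means: aliphatic carbon with exactly three hydrogens.
Check the 13 heavy atoms by environment: 3× C (H1) → no; 3× C (H2) → no; 1× Cl (H0) → no; 1× C (H0) → no; 1× O (H0) → no; 3× C (H3) → match; 1× N (H0) → no.
That gives 3 matching atoms.

3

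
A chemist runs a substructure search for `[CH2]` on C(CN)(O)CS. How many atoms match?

The query [CH2] means: aliphatic carbon with exactly two hydrogens.
Check the 6 heavy atoms by environment: 2× C (H2) → match; 1× C (H1) → no; 1× S (H1) → no; 1× N (H2) → no; 1× O (H1) → no.
That gives 2 matching atoms.

2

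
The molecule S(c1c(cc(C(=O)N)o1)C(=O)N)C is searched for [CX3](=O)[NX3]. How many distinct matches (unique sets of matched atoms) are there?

2

[CX3](=O)[NX3] is the SMARTS for an amide: a carbonyl carbon bonded to a trivalent nitrogen.
The molecule carries 2 separate instances of a primary amide (-C(=O)NH2) meeting every constraint; each maps to a distinct set of atoms, giving 2 matches.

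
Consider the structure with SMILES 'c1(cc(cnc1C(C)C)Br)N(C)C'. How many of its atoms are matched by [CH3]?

The query [CH3] means: aliphatic carbon with exactly three hydrogens.
Check the 13 heavy atoms by environment: 1× n (aromatic, H0) → no; 3× c (aromatic, H0) → no; 2× c (aromatic, H1) → no; 1× C (H1) → no; 4× C (H3) → match; 1× Br (H0) → no; 1× N (H0) → no.
That gives 4 matching atoms.

4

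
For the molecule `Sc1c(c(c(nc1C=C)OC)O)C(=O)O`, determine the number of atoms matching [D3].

The query [D3] means: atom with exactly three heavy-atom neighbours.
Check the 15 heavy atoms by environment: 1× n (aromatic, D2) → no; 5× c (aromatic, D3) → match; 3× O (D1) → no; 1× C (D2) → no; 2× C (D1) → no; 1× C (D3) → match; 1× O (D2) → no; 1× S (D1) → no.
Summing the matching environments: 5 + 1 = 6 matching atoms.

6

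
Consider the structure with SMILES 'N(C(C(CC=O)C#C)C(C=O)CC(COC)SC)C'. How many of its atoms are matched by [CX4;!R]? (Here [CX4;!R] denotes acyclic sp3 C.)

10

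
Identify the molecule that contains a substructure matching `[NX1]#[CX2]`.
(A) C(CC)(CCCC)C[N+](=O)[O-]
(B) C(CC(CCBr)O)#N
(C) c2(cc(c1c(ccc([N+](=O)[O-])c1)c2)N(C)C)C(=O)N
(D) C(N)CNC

B

[NX1]#[CX2] describes a nitrogen triple-bonded to a two-connected carbon (a nitrile).
(A) has a nitro group (-[N+](=O)[O-]) but there is no C#N triple bond.
(B) contains a nitrile (-C#N), which satisfies every atom and bond constraint.
(C) has a primary amide (-C(=O)NH2) but the nitrogen is NX3, not NX1.
(D) has a primary amino group (-NH2) but the nitrogen is NX3 (three connections), not NX1 triple-bonded.
So the answer is (B).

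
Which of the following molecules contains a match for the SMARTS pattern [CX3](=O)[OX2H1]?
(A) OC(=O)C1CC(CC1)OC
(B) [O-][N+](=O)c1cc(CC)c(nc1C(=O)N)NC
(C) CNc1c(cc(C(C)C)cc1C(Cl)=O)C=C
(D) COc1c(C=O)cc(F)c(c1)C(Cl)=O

A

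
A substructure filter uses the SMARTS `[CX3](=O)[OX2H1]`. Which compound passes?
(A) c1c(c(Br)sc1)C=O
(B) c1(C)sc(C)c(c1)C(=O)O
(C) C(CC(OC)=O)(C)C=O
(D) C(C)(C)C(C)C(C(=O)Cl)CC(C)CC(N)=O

B

[CX3](=O)[OX2H1] describes an sp2 carbon double-bonded to O and single-bonded to an -OH oxygen (a carboxylic acid).
(A) has an aldehyde (-CHO) but there is no singly-bonded oxygen on the carbonyl carbon.
(B) contains a carboxylic acid group (-C(=O)OH), which satisfies every atom and bond constraint.
(C) has an aldehyde (-CHO) but there is no singly-bonded oxygen on the carbonyl carbon.
(D) has a primary amide (-C(=O)NH2) but the carbonyl is bonded to N, not to an -OH oxygen.
So the answer is (B).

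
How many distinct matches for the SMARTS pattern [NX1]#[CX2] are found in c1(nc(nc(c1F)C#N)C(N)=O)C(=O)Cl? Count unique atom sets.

1

[NX1]#[CX2] is the SMARTS for a nitrile: a nitrogen triple-bonded to a two-connected carbon.
Exactly one fragment in the molecule meets all constraints, giving 1 match.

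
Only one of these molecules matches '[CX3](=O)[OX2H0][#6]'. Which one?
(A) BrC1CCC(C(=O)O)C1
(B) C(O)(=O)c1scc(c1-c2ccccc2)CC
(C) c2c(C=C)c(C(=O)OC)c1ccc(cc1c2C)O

C

[CX3](=O)[OX2H0][#6] describes a carbonyl carbon bonded to an oxygen that is itself bonded to carbon (no H on that O) (an ester).
(A) has a carboxylic acid group (-C(=O)OH) but the singly-bonded O carries H (OX2H1, not H0).
(B) has a carboxylic acid group (-C(=O)OH) but the singly-bonded O carries H (OX2H1, not H0).
(C) contains a methyl-ester group (-C(=O)OCH3), which satisfies every atom and bond constraint.
So the answer is (C).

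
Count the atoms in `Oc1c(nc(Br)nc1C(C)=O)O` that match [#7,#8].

5

The query [#7,#8] means: nitrogen or oxygen (comma = OR).
Check the 12 heavy atoms by environment: 2× n (aromatic) → match; 4× c (aromatic) → no; 1× Br → no; 2× C → no; 3× O → match.
Summing the matching environments: 2 + 3 = 5 matching atoms.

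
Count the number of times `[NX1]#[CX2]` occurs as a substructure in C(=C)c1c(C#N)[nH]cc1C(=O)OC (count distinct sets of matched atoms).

[NX1]#[CX2] is the SMARTS for a nitrile: a nitrogen triple-bonded to a two-connected carbon.
Exactly one fragment in the molecule meets all constraints, giving 1 match.

1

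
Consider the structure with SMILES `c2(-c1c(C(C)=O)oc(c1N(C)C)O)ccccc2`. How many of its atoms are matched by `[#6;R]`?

10

The query [#6;R] means: carbon that is part of a ring.
Check the 18 heavy atoms by environment: 1× o (aromatic, in 5-ring) → no; 4× c (aromatic, in 5-ring) → match; 1× N (acyclic) → no; 4× C (acyclic) → no; 6× c (aromatic, in 6-ring) → match; 2× O (acyclic) → no.
Summing the matching environments: 4 + 6 = 10 matching atoms.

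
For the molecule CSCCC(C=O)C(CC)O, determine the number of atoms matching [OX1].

1

The query [OX1] means: aliphatic oxygen with one total connection — typically a carbonyl =O or an oxide.
Check the 11 heavy atoms by environment: 7× C (X4) → no; 1× S (X2) → no; 1× C (X3) → no; 1× O (X1) → match; 1× O (X2) → no.
That gives 1 matching atom.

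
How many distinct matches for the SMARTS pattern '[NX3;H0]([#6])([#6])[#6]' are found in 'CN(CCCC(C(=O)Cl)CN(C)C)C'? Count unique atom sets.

2

[NX3;H0]([#6])([#6])[#6] is the SMARTS for a tertiary amine: a trivalent nitrogen with no H, bonded to three carbons.
The molecule carries 2 separate instances of a dimethylamino group (-N(CH3)2) meeting every constraint; each maps to a distinct set of atoms, giving 2 matches.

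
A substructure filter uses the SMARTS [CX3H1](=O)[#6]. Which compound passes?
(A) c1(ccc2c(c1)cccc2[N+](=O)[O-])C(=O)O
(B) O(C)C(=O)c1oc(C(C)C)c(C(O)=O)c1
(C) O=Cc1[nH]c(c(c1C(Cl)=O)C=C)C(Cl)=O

C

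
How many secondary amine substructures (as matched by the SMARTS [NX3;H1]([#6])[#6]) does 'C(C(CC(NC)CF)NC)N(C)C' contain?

2

[NX3;H1]([#6])[#6] is the SMARTS for a secondary amine: a trivalent nitrogen with one H, bonded to two carbons.
The molecule carries 2 separate instances of an N-methylamino group (-NHCH3) meeting every constraint; each maps to a distinct set of atoms, giving 2 matches.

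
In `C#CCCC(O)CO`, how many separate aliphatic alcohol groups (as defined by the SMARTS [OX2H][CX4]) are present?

[OX2H][CX4] is the SMARTS for an aliphatic alcohol: a hydroxyl oxygen bound to an sp3 (X4) carbon.
The molecule carries 2 separate instances of a hydroxyl group (-OH) meeting every constraint; each maps to a distinct set of atoms, giving 2 matches.

2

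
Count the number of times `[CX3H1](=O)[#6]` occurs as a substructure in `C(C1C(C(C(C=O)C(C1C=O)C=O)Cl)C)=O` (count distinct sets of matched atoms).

4

[CX3H1](=O)[#6] is the SMARTS for an aldehyde: an sp2 carbon with one H, double-bonded to O and single-bonded to carbon.
The molecule carries 4 separate instances of an aldehyde (-CHO) meeting every constraint; each maps to a distinct set of atoms, giving 4 matches.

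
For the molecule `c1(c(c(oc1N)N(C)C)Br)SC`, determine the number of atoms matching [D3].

Check the 12 heavy atoms by environment: 1× o (aromatic, D2) → no; 4× c (aromatic, D3) → match; 1× S (D2) → no; 3× C (D1) → no; 1× N (D1) → no; 1× N (D3) → match; 1× Br (D1) → no.
Summing the matching environments: 4 + 1 = 5 matching atoms.

5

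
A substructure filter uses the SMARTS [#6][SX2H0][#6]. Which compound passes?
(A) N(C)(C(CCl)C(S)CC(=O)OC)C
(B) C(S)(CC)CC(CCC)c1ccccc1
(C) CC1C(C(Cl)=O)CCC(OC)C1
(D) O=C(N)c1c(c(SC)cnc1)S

[#6][SX2H0][#6] describes an aliphatic sulfur bridging two carbons with no H on the sulfur (a thioether).
(A) has a thiol (-SH) but the sulfur has H1, not H0 bridging two carbons.
(B) has a thiol (-SH) but the sulfur has H1, not H0 bridging two carbons.
(C) has a methoxy ether (-OCH3) but the bridging atom is O, not S.
(D) contains a methylthio ether (-SCH3), which satisfies every atom and bond constraint.
So the answer is (D).

D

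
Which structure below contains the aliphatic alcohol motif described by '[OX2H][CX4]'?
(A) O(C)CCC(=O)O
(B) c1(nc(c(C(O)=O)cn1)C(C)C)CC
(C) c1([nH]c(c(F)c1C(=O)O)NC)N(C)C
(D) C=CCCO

[OX2H][CX4] describes a hydroxyl oxygen bound to an sp3 (X4) carbon (an aliphatic alcohol).
(A) has a carboxylic acid group (-C(=O)OH) but the -OH is on a CX3 carbonyl carbon, not a CX4 carbon.
(B) has a carboxylic acid group (-C(=O)OH) but the -OH is on a CX3 carbonyl carbon, not a CX4 carbon.
(C) has a carboxylic acid group (-C(=O)OH) but the -OH is on a CX3 carbonyl carbon, not a CX4 carbon.
(D) contains a hydroxyl group (-OH), which satisfies every atom and bond constraint.
So the answer is (D).

D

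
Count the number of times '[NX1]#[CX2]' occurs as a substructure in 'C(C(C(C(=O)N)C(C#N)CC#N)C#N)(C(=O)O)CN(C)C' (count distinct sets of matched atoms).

[NX1]#[CX2] is the SMARTS for a nitrile: a nitrogen triple-bonded to a two-connected carbon.
The molecule carries 3 separate instances of a nitrile (-C#N) meeting every constraint; each maps to a distinct set of atoms, giving 3 matches.

3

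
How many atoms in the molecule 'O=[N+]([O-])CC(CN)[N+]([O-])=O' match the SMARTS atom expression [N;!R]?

Check the 10 heavy atoms by environment: 3× C (acyclic) → no; 1× N (acyclic) → match; 2× N (charge +1, acyclic) → match; 2× O (charge -1, acyclic) → no; 2× O (acyclic) → no.
Summing the matching environments: 1 + 2 = 3 matching atoms.

3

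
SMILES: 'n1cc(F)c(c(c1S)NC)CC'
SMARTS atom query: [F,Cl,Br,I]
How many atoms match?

1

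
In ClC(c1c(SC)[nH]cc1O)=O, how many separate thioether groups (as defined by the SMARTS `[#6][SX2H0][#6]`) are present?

[#6][SX2H0][#6] is the SMARTS for a thioether: an aliphatic sulfur bridging two carbons with no H on the sulfur.
Exactly one fragment in the molecule meets all constraints, giving 1 match.

1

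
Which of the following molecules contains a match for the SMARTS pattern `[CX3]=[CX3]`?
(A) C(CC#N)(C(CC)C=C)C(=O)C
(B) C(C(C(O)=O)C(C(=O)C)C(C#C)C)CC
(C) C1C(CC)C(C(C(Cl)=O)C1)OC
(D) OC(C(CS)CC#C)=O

A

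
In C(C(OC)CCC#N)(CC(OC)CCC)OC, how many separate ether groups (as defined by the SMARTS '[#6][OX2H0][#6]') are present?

[#6][OX2H0][#6] is the SMARTS for an ether: an aliphatic oxygen bridging two carbons with no H on the oxygen.
The molecule carries 3 separate instances of a methoxy ether (-OCH3) meeting every constraint; each maps to a distinct set of atoms, giving 3 matches.

3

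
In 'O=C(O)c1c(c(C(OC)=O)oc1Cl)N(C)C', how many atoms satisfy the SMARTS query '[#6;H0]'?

The query [#6;H0] means: any carbon with no attached hydrogen.
Check the 16 heavy atoms by environment: 1× o (aromatic, H0) → no; 4× c (aromatic, H0) → match; 1× Cl (H0) → no; 2× C (H0) → match; 3× O (H0) → no; 1× O (H1) → no; 3× C (H3) → no; 1× N (H0) → no.
Summing the matching environments: 4 + 2 = 6 matching atoms.

6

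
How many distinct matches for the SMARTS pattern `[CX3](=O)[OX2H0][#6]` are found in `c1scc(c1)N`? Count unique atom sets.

0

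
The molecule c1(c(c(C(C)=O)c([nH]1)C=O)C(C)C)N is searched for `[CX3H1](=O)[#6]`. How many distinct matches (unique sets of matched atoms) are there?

1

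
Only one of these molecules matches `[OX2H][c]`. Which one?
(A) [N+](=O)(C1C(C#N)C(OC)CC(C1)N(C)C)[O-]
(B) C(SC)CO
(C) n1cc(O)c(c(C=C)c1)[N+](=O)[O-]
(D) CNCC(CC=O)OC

C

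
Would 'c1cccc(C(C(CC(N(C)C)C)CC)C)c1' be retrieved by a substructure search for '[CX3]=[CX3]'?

No

The pattern [CX3]=[CX3] describes a non-aromatic C=C double bond between two sp2 carbons — an alkene.
The closest candidate here is an ethyl group (-CH2CH3), but its C-C bond is a single bond between CX4 carbons, not CX3=CX3. No other fragment satisfies the full query, so there is no match.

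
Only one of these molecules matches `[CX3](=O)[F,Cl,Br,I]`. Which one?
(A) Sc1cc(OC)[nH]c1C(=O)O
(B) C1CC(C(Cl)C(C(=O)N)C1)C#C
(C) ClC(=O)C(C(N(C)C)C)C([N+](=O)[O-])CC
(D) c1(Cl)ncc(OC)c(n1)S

C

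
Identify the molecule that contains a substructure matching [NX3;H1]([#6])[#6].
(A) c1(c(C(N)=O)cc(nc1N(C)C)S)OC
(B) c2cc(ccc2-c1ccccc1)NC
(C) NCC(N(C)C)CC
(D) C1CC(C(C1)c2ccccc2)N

[NX3;H1]([#6])[#6] describes a trivalent nitrogen with one H, bonded to two carbons (a secondary amine).
(A) has a primary amide (-C(=O)NH2) but the -C(=O)NH2 nitrogen has H2, not H1.
(B) contains an N-methylamino group (-NHCH3), which satisfies every atom and bond constraint.
(C) has a dimethylamino group (-N(CH3)2) but the nitrogen has H0, not H1.
(D) has a primary amino group (-NH2) but the nitrogen has H2 and only one carbon neighbour.
So the answer is (B).

B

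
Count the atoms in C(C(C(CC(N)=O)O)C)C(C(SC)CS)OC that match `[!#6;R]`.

0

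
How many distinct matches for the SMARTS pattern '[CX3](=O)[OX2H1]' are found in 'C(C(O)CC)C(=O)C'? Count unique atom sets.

0

[CX3](=O)[OX2H1] is the SMARTS for a carboxylic acid: an sp2 carbon double-bonded to O and single-bonded to an -OH oxygen.
No fragment in the molecule satisfies every constraint, giving 0 matches.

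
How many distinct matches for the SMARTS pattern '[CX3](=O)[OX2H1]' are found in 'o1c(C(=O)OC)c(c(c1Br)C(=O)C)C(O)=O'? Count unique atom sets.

1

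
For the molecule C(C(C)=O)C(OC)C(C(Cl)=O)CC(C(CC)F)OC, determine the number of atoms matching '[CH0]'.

2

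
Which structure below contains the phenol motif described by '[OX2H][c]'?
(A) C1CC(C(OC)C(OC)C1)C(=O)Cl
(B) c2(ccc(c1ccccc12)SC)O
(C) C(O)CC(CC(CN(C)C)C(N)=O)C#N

B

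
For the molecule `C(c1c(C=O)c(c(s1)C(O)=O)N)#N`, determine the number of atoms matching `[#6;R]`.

The query [#6;R] means: carbon that is part of a ring.
Check the 13 heavy atoms by environment: 1× s (aromatic, in 5-ring) → no; 4× c (aromatic, in 5-ring) → match; 3× C (acyclic) → no; 3× O (acyclic) → no; 2× N (acyclic) → no.
That gives 4 matching atoms.

4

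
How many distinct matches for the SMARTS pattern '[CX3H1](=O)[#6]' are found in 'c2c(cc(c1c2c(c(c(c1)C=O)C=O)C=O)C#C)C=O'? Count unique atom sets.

[CX3H1](=O)[#6] is the SMARTS for an aldehyde: an sp2 carbon with one H, double-bonded to O and single-bonded to carbon.
The molecule carries 4 separate instances of an aldehyde (-CHO) meeting every constraint; each maps to a distinct set of atoms, giving 4 matches.

4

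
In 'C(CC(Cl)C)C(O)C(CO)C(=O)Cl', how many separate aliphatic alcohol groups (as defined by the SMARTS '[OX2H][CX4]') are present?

2

[OX2H][CX4] is the SMARTS for an aliphatic alcohol: a hydroxyl oxygen bound to an sp3 (X4) carbon.
The molecule carries 2 separate instances of a hydroxyl group (-OH) meeting every constraint; each maps to a distinct set of atoms, giving 2 matches.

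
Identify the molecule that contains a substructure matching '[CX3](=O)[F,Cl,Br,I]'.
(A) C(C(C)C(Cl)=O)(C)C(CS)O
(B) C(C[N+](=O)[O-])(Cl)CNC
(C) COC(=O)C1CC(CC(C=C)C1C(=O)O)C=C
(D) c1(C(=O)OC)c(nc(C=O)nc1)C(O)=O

A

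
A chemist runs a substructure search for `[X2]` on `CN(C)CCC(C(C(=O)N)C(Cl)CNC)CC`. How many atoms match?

0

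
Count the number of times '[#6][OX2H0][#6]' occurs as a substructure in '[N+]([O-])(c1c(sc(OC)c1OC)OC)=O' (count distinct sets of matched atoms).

[#6][OX2H0][#6] is the SMARTS for an ether: an aliphatic oxygen bridging two carbons with no H on the oxygen.
The molecule carries 3 separate instances of a methoxy ether (-OCH3) meeting every constraint; each maps to a distinct set of atoms, giving 3 matches.

3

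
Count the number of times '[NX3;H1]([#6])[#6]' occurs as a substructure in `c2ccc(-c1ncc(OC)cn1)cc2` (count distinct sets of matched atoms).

0

[NX3;H1]([#6])[#6] is the SMARTS for a secondary amine: a trivalent nitrogen with one H, bonded to two carbons.
No fragment in the molecule satisfies every constraint, giving 0 matches.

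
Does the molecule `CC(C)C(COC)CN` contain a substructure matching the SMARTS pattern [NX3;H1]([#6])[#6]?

No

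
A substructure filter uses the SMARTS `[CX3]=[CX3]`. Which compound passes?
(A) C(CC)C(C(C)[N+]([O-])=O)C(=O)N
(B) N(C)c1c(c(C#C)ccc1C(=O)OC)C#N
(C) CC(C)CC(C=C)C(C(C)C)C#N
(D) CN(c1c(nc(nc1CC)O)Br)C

C

[CX3]=[CX3] describes a non-aromatic C=C double bond between two sp2 carbons (an alkene).
(A) has an ethyl group (-CH2CH3) but its C-C bond is a single bond between CX4 carbons, not CX3=CX3.
(B) has an ethynyl group (-C#CH) but the C-C bond is a triple bond, not a double bond.
(C) contains a vinyl group (-CH=CH2), which satisfies every atom and bond constraint.
(D) has an ethyl group (-CH2CH3) but its C-C bond is a single bond between CX4 carbons, not CX3=CX3.
So the answer is (C).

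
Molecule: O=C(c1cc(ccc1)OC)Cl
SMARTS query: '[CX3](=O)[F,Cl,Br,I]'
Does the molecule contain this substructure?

Yes

The pattern [CX3](=O)[F,Cl,Br,I] describes a carbonyl carbon bonded to a halogen — an acyl halide.
The molecule carries an acyl chloride (-C(=O)Cl), whose atoms satisfy every constraint of the query, so the pattern matches.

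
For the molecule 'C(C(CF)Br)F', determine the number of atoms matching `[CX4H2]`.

2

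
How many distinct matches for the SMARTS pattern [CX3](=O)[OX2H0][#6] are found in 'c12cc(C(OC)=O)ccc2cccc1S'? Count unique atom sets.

[CX3](=O)[OX2H0][#6] is the SMARTS for an ester: a carbonyl carbon bonded to an oxygen that is itself bonded to carbon (no H on that O).
Exactly one fragment in the molecule meets all constraints, giving 1 match.

1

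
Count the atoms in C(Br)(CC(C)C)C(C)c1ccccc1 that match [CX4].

7

Check the 14 heavy atoms by environment: 7× C (X4) → match; 6× c (aromatic, X3) → no; 1× Br (X1) → no.
That gives 7 matching atoms.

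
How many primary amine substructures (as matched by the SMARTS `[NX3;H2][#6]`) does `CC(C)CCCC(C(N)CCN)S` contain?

[NX3;H2][#6] is the SMARTS for a primary amine: a trivalent nitrogen with two H attached to carbon.
The molecule carries 2 separate instances of a primary amino group (-NH2) meeting every constraint; each maps to a distinct set of atoms, giving 2 matches.

2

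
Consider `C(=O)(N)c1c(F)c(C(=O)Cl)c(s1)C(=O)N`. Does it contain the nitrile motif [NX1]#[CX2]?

No

The pattern [NX1]#[CX2] describes a nitrogen triple-bonded to a two-connected carbon — a nitrile.
The closest candidate here is a primary amide (-C(=O)NH2), but the nitrogen is NX3, not NX1. No other fragment satisfies the full query, so there is no match.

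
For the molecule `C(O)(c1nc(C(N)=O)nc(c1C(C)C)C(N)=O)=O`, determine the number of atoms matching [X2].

3

Check the 18 heavy atoms by environment: 2× n (aromatic, X2) → match; 4× c (aromatic, X3) → no; 3× C (X3) → no; 3× O (X1) → no; 1× O (X2) → match; 3× C (X4) → no; 2× N (X3) → no.
Summing the matching environments: 2 + 1 = 3 matching atoms.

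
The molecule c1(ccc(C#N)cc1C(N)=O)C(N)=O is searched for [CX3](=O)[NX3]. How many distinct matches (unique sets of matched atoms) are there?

2

[CX3](=O)[NX3] is the SMARTS for an amide: a carbonyl carbon bonded to a trivalent nitrogen.
The molecule carries 2 separate instances of a primary amide (-C(=O)NH2) meeting every constraint; each maps to a distinct set of atoms, giving 2 matches.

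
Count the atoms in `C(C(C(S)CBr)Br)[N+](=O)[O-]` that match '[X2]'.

1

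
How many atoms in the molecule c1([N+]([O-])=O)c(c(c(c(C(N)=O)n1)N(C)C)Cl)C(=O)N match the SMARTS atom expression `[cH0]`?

5

The query [cH0] means: aromatic carbon with no attached hydrogen (substituted or ring-fusion).
Check the 19 heavy atoms by environment: 1× n (aromatic, H0) → no; 5× c (aromatic, H0) → match; 2× C (H0) → no; 3× O (H0) → no; 2× N (H2) → no; 1× Cl (H0) → no; 1× N (H0) → no; 2× C (H3) → no; 1× N (charge +1, H0) → no; 1× O (charge -1, H0) → no.
That gives 5 matching atoms.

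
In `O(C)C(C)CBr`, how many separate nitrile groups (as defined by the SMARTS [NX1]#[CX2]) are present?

0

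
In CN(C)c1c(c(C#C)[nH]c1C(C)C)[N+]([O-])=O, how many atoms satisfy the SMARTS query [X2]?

2

Check the 16 heavy atoms by environment: 1× n (aromatic, X3) → no; 4× c (aromatic, X3) → no; 2× C (X2) → match; 5× C (X4) → no; 1× N (charge +1, X3) → no; 1× O (charge -1, X1) → no; 1× O (X1) → no; 1× N (X3) → no.
That gives 2 matching atoms.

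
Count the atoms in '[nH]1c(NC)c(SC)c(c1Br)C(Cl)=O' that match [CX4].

2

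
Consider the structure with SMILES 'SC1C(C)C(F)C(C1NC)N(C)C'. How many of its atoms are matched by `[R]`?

5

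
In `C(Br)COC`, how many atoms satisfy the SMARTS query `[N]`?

Check the 5 heavy atoms by environment: 3× C → no; 1× Br → no; 1× O → no.
No environment satisfies the query, so 0 matching atoms.

0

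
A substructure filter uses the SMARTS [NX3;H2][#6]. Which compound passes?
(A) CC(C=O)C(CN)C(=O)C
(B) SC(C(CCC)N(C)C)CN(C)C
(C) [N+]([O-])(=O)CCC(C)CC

A

[NX3;H2][#6] describes a trivalent nitrogen with two H attached to carbon (a primary amine).
(A) contains a primary amino group (-NH2), which satisfies every atom and bond constraint.
(B) has a dimethylamino group (-N(CH3)2) but the nitrogen has H0, not H2.
(C) has a nitro group (-[N+](=O)[O-]) but the nitrogen is [N+] with no H, not NX3H2.
So the answer is (A).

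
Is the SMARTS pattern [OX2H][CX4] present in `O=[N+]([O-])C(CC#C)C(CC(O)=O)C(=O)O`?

The pattern [OX2H][CX4] describes a hydroxyl oxygen bound to an sp3 (X4) carbon — an aliphatic alcohol.
The closest candidate here is a carboxylic acid group (-C(=O)OH), but the -OH is on a CX3 carbonyl carbon, not a CX4 carbon. No other fragment satisfies the full query, so there is no match.

No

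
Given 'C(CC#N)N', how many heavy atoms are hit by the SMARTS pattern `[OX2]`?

The query [OX2] means: aliphatic oxygen with two total connections — ether, hydroxyl, or ester single-bond O.
Check the 5 heavy atoms by environment: 2× C (X4) → no; 1× C (X2) → no; 1× N (X1) → no; 1× N (X3) → no.
No environment satisfies the query, so 0 matching atoms.

0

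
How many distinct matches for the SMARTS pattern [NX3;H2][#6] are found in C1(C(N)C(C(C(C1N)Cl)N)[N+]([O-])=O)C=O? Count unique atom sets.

3

[NX3;H2][#6] is the SMARTS for a primary amine: a trivalent nitrogen with two H attached to carbon.
The molecule carries 3 separate instances of a primary amino group (-NH2) meeting every constraint; each maps to a distinct set of atoms, giving 3 matches.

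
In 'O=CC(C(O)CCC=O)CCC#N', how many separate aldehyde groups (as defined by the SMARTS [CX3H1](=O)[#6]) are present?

[CX3H1](=O)[#6] is the SMARTS for an aldehyde: an sp2 carbon with one H, double-bonded to O and single-bonded to carbon.
The molecule carries 2 separate instances of an aldehyde (-CHO) meeting every constraint; each maps to a distinct set of atoms, giving 2 matches.

2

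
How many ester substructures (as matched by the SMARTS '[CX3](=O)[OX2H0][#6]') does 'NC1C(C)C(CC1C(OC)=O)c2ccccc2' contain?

1

[CX3](=O)[OX2H0][#6] is the SMARTS for an ester: a carbonyl carbon bonded to an oxygen that is itself bonded to carbon (no H on that O).
Exactly one fragment in the molecule meets all constraints, giving 1 match.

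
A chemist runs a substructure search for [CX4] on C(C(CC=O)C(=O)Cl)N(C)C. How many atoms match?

The query [CX4] means: C with X4: aliphatic carbon with exactly 4 total connections (bonds + H).
Check the 11 heavy atoms by environment: 5× C (X4) → match; 1× N (X3) → no; 2× C (X3) → no; 2× O (X1) → no; 1× Cl (X1) → no.
That gives 5 matching atoms.

5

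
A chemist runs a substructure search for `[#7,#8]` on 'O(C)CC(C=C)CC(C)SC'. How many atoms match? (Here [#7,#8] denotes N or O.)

1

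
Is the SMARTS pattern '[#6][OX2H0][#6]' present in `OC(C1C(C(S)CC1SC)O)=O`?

No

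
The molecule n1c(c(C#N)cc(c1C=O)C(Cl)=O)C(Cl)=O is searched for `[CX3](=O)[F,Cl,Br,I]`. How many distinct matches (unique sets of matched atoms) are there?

[CX3](=O)[F,Cl,Br,I] is the SMARTS for an acyl halide: a carbonyl carbon bonded to a halogen.
The molecule carries 2 separate instances of an acyl chloride (-C(=O)Cl) meeting every constraint; each maps to a distinct set of atoms, giving 2 matches.

2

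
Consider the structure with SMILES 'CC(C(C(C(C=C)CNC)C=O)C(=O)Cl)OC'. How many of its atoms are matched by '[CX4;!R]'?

8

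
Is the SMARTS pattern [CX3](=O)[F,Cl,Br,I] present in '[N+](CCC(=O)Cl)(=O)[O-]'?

Yes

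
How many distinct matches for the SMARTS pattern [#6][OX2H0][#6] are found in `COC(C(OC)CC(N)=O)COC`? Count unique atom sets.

[#6][OX2H0][#6] is the SMARTS for an ether: an aliphatic oxygen bridging two carbons with no H on the oxygen.
The molecule carries 3 separate instances of a methoxy ether (-OCH3) meeting every constraint; each maps to a distinct set of atoms, giving 3 matches.

3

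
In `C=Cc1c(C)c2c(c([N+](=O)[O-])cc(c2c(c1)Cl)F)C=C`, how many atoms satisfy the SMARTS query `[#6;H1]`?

4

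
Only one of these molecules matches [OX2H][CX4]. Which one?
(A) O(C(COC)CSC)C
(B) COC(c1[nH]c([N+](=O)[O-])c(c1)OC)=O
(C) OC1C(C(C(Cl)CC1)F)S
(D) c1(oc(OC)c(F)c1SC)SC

[OX2H][CX4] describes a hydroxyl oxygen bound to an sp3 (X4) carbon (an aliphatic alcohol).
(A) has a methoxy ether (-OCH3) but the oxygen has H0 (ether), not H1.
(B) has a methoxy ether (-OCH3) but the oxygen has H0 (ether), not H1.
(C) contains a hydroxyl group (-OH), which satisfies every atom and bond constraint.
(D) has a methoxy ether (-OCH3) but the oxygen has H0 (ether), not H1.
So the answer is (C).

C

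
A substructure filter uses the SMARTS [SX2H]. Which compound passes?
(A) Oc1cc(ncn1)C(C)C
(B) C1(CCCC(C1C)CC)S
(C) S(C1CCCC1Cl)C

B

[SX2H] describes an aliphatic sulfur with two connections, one being H (a thiol).
(A) has a hydroxyl group (-OH) but it is an -OH, not an -SH.
(B) contains a thiol (-SH), which satisfies every atom and bond constraint.
(C) has a methylthio ether (-SCH3) but the sulfur has H0 (bonded to two carbons), not H1.
So the answer is (B).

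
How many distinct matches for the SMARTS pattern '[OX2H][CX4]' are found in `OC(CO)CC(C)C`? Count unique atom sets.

2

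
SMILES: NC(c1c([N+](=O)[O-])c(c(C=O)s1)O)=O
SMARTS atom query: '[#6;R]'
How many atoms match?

Check the 14 heavy atoms by environment: 1× s (aromatic, in 5-ring) → no; 4× c (aromatic, in 5-ring) → match; 2× C (acyclic) → no; 4× O (acyclic) → no; 1× N (charge +1, acyclic) → no; 1× O (charge -1, acyclic) → no; 1× N (acyclic) → no.
That gives 4 matching atoms.

4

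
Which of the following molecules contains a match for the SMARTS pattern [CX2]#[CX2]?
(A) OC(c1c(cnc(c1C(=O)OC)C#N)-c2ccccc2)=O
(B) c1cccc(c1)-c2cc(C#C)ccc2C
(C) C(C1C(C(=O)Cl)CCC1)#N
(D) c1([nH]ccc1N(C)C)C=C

B

[CX2]#[CX2] describes a carbon-carbon triple bond (an alkyne).
(A) has a nitrile (-C#N) but the triple bond is C#N, not C#C.
(B) contains an ethynyl group (-C#CH), which satisfies every atom and bond constraint.
(C) has a nitrile (-C#N) but the triple bond is C#N, not C#C.
(D) has a vinyl group (-CH=CH2) but the C=C is a double bond; both carbons are CX3, not CX2.
So the answer is (B).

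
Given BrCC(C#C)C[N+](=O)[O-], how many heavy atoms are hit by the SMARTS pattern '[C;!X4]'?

2

The query [C;!X4] means: aliphatic carbon that does not have four total connections.
Check the 9 heavy atoms by environment: 3× C (X4) → no; 1× N (charge +1, X3) → no; 1× O (charge -1, X1) → no; 1× O (X1) → no; 2× C (X2) → match; 1× Br (X1) → no.
That gives 2 matching atoms.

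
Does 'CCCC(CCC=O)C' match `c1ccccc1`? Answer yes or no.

No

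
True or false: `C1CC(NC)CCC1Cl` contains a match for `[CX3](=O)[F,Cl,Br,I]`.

False

The pattern [CX3](=O)[F,Cl,Br,I] describes a carbonyl carbon bonded to a halogen — an acyl halide.
The closest candidate here is a chloro substituent, but the Cl is not on a carbonyl carbon. No other fragment satisfies the full query, so there is no match.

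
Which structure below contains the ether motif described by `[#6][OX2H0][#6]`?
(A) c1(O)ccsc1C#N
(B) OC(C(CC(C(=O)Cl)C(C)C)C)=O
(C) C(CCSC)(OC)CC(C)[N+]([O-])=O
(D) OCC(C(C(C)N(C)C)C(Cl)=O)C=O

[#6][OX2H0][#6] describes an aliphatic oxygen bridging two carbons with no H on the oxygen (an ether).
(A) has a hydroxyl group (-OH) but the oxygen has H1, not H0 bridging two carbons.
(B) has a carboxylic acid group (-C(=O)OH) but the -OH oxygen has H1; the =O is OX1, not OX2.
(C) contains a methoxy ether (-OCH3), which satisfies every atom and bond constraint.
(D) has a hydroxyl group (-OH) but the oxygen has H1, not H0 bridging two carbons.
So the answer is (C).

C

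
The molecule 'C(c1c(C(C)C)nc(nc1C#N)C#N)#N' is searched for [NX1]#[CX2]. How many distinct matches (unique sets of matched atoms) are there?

3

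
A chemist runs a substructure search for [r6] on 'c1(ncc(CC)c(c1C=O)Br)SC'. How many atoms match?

The query [r6] means: r6 matches atoms in a six-membered ring.
Check the 13 heavy atoms by environment: 1× n (aromatic, in 6-ring) → match; 5× c (aromatic, in 6-ring) → match; 4× C (acyclic) → no; 1× S (acyclic) → no; 1× O (acyclic) → no; 1× Br (acyclic) → no.
Summing the matching environments: 1 + 5 = 6 matching atoms.

6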